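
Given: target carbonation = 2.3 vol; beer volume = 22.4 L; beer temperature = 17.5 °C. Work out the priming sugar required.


residual = 14.695·(0.01821 + 0.09011·e^(−0.04·T));  sugar = (target − residual)·4.0·V
residual = 14.695·(0.01821 + 0.09011·e^(−0.04·17.5)) = 0.9252
sugar = (2.3 − 0.9252)·4.0·22.4

123.1859 g


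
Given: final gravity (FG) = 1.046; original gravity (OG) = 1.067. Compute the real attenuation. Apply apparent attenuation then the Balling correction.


AA = (OG−FG)/(OG−1)·100;  RA = AA·0.8192
AA = (1.067 − 1.046)/(1.067 − 1)·100 = 31.3433
RA = 31.3433·0.8192

25.6764 %


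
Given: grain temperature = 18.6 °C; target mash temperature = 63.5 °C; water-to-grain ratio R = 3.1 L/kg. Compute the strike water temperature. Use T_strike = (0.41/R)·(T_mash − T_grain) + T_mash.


T_strike = (0.41/3.1)·(63.5 − 18.6) + 63.5

69.4384 °C


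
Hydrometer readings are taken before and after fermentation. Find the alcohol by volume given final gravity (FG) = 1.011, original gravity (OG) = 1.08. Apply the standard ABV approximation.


ABV = (OG − FG) · 131.25
ABV = (1.08 − 1.011) · 131.25

9.0563 % ABV


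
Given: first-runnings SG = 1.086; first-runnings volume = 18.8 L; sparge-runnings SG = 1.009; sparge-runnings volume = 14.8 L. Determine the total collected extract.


total = Σ (SG_i − 1)·1000·V_i
first = (1.086 − 1)·1000·18.8 = 1616.8000
sparge = (1.009 − 1)·1000·14.8 = 133.2000
total = 1616.8000 + 133.2000

1750.0000 gravity·L


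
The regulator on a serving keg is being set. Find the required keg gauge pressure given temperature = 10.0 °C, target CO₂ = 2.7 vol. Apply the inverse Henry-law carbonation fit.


psi = vols/(0.01821 + 0.09011·e^(−0.04·T)) − 14.695
psi = 2.7/(0.01821 + 0.09011·e^(−0.04·10.0)) − 14.695

19.6507 psi


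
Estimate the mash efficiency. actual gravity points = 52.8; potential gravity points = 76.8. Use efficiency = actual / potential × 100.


efficiency = 52.8 / 76.8 × 100

68.7500 %


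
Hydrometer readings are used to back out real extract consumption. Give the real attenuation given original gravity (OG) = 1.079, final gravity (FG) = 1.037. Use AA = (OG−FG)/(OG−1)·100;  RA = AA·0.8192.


AA = (1.079 − 1.037)/(1.079 − 1)·100 = 53.1646
RA = 53.1646·0.8192

43.5524 %


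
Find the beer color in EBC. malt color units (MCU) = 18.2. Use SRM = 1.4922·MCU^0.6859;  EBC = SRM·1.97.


SRM = 1.4922·18.2^0.6859 = 10.9172
EBC = 10.9172·1.97

21.5068 EBC


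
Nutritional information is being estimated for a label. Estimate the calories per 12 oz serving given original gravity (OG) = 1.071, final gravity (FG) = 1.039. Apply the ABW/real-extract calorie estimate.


ABW = (OG−FG)·131.25·0.79/FG;  °P = 259 − 259/SG (for OG→OE and FG→AE);  RE = 0.1808·OE + 0.8192·AE;  Cal = (6.9·ABW + 4·(RE−0.1))·FG·3.55
ABW = (1.071 − 1.039)·131.25·0.79/1.039 = 3.1935
OE = 259 − 259/1.071 = 17.1699 °P
AE = 259 − 259/1.039 = 9.7218 °P
RE = 0.1808·17.1699 + 0.8192·9.7218 = 11.0685 °P
Cal = (6.9·3.1935 + 4·(11.0685−0.1))·1.039·3.55

243.1009 kcal


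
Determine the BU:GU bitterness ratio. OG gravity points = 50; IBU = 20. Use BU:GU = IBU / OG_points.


BU:GU = 20 / 50

0.4000


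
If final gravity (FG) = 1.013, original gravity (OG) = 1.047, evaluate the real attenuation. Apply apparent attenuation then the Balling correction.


AA = (OG−FG)/(OG−1)·100;  RA = AA·0.8192
AA = (1.047 − 1.013)/(1.047 − 1)·100 = 72.3404
RA = 72.3404·0.8192

59.2613 %


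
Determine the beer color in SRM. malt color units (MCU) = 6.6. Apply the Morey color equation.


SRM = 1.4922 · MCU^0.6859
SRM = 1.4922 · 6.6^0.6859

5.4444 SRM


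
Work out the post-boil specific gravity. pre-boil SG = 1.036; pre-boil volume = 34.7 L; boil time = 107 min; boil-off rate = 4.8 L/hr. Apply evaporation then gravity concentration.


V_post = V_pre − rate·(t/60);  SG_post = 1 + (SG_pre−1)·V_pre/V_post
V_post = 34.7 − 4.8·(107/60) = 26.1400
SG_post = 1 + (1.036 − 1)·34.7/26.1400

1.0478


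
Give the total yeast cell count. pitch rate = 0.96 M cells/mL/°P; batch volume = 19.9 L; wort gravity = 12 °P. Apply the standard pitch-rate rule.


cells (billions) = rate · V_L · °P
cells = 0.96 · 19.9 · 12

229.2480 billion cells


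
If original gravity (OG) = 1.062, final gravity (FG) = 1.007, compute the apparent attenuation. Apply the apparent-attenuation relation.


AA = (OG − FG)/(OG − 1) · 100
AA = (1.062 − 1.007)/(1.062 − 1) · 100

88.7097 %


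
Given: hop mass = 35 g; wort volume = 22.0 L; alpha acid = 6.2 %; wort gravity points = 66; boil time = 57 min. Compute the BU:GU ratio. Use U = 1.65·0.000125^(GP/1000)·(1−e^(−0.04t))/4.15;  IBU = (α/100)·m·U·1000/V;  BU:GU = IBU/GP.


U = 1.65·0.000125^(66/1000)·(1−e^(−0.04·57))/4.15 = 0.1972
IBU = (6.2/100)·35·0.1972·1000/22.0 = 19.4540
BU:GU = 19.4540/66

0.2948


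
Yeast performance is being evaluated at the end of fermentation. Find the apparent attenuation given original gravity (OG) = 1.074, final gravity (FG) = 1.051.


AA = (OG − FG)/(OG − 1) · 100
AA = (1.074 − 1.051)/(1.074 − 1) · 100

31.0811 %


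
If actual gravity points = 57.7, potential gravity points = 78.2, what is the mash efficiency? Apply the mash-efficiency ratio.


efficiency = actual / potential × 100
efficiency = 57.7 / 78.2 × 100

73.7852 %


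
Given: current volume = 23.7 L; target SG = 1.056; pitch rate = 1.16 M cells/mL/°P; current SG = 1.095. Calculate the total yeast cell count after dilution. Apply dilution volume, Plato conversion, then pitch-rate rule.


V_w = V·((SG_c−1)/(SG_t−1)−1);  °P = 259 − 259/SG_t;  cells = rate·(V+V_w)·°P
V_w = 23.7·((1.095−1)/(1.056−1)−1) = 16.5054
V_final = 23.7 + 16.5054 = 40.2054
°P = 259 − 259/1.056 = 13.7348
cells = 1.16·40.2054·13.7348

640.5688 billion cells


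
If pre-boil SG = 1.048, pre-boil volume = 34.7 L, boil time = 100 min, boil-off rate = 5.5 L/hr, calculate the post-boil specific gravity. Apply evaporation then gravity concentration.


V_post = V_pre − rate·(t/60);  SG_post = 1 + (SG_pre−1)·V_pre/V_post
V_post = 34.7 − 5.5·(100/60) = 25.5333
SG_post = 1 + (1.048 − 1)·34.7/25.5333

1.0652


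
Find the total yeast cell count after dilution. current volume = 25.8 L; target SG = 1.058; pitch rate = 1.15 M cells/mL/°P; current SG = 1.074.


V_w = V·((SG_c−1)/(SG_t−1)−1);  °P = 259 − 259/SG_t;  cells = rate·(V+V_w)·°P
V_w = 25.8·((1.074−1)/(1.058−1)−1) = 7.1172
V_final = 25.8 + 7.1172 = 32.9172
°P = 259 − 259/1.058 = 14.1985
cells = 1.15·32.9172·14.1985

537.4813 billion cells


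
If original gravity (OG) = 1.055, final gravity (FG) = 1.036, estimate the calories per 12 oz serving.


ABW = (OG−FG)·131.25·0.79/FG;  °P = 259 − 259/SG (for OG→OE and FG→AE);  RE = 0.1808·OE + 0.8192·AE;  Cal = (6.9·ABW + 4·(RE−0.1))·FG·3.55
ABW = (1.055 − 1.036)·131.25·0.79/1.036 = 1.9016
OE = 259 − 259/1.055 = 13.5024 °P
AE = 259 − 259/1.036 = 9.0000 °P
RE = 0.1808·13.5024 + 0.8192·9.0000 = 9.8140 °P
Cal = (6.9·1.9016 + 4·(9.8140−0.1))·1.036·3.55

191.1617 kcal


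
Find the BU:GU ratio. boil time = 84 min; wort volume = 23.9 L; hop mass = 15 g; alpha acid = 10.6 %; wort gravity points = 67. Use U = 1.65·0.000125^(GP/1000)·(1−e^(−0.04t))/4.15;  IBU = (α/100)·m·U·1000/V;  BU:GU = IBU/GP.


U = 1.65·0.000125^(67/1000)·(1−e^(−0.04·84))/4.15 = 0.2102
IBU = (10.6/100)·15·0.2102·1000/23.9 = 13.9822
BU:GU = 13.9822/67

0.2087


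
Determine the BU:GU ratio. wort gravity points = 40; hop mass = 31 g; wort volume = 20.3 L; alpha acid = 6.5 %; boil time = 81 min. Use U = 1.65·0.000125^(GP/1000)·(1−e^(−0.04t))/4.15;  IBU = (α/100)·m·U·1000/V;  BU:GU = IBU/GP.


U = 1.65·0.000125^(40/1000)·(1−e^(−0.04·81))/4.15 = 0.2667
IBU = (6.5/100)·31·0.2667·1000/20.3 = 26.4692
BU:GU = 26.4692/40

0.6617


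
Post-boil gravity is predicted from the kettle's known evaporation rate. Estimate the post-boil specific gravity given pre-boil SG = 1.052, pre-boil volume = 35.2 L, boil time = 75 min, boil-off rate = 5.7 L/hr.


V_post = V_pre − rate·(t/60);  SG_post = 1 + (SG_pre−1)·V_pre/V_post
V_post = 35.2 − 5.7·(75/60) = 28.0750
SG_post = 1 + (1.052 − 1)·35.2/28.0750

1.0652


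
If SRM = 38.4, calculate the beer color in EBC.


EBC = SRM · 1.97
EBC = 38.4 · 1.97

75.6480 EBC


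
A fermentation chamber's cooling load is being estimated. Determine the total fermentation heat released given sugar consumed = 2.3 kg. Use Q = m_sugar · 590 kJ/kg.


Q = 2.3 · 590

1357.0000 kJ


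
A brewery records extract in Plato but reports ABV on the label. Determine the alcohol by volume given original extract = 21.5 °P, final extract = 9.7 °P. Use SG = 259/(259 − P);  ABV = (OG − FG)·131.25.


OG = 259/(259 − 21.5) = 1.0905
FG = 259/(259 − 9.7) = 1.0389
ABV = (1.0905 − 1.0389)·131.25

6.7748 % ABV


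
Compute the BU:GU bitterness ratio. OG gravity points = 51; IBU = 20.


BU:GU = IBU / OG_points
BU:GU = 20 / 51

0.3922


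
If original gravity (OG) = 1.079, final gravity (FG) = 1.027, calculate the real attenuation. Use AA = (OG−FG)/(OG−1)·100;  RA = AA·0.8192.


AA = (1.079 − 1.027)/(1.079 − 1)·100 = 65.8228
RA = 65.8228·0.8192

53.9220 %


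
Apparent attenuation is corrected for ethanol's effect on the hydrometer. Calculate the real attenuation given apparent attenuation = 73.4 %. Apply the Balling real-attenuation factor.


RA = AA · 0.8192
RA = 73.4 · 0.8192

60.1293 %


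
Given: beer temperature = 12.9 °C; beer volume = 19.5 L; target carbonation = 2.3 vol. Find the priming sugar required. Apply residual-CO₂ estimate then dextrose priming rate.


residual = 14.695·(0.01821 + 0.09011·e^(−0.04·T));  sugar = (target − residual)·4.0·V
residual = 14.695·(0.01821 + 0.09011·e^(−0.04·12.9)) = 1.0580
sugar = (2.3 − 1.0580)·4.0·19.5

96.8764 g


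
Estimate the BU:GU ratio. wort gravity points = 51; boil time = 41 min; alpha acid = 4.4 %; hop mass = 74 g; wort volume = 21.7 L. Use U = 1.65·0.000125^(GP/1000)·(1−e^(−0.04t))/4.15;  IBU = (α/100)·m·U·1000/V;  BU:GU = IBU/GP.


U = 1.65·0.000125^(51/1000)·(1−e^(−0.04·41))/4.15 = 0.2026
IBU = (4.4/100)·74·0.2026·1000/21.7 = 30.4053
BU:GU = 30.4053/51

0.5962


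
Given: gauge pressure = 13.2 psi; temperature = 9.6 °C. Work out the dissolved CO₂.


vols = (P + 14.695)·(0.01821 + 0.09011·e^(−0.04·T))
vols = (13.2 + 14.695)·(0.01821 + 0.09011·e^(−0.04·9.6))

2.2201 volumes


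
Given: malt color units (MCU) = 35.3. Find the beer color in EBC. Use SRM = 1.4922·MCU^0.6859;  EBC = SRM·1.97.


SRM = 1.4922·35.3^0.6859 = 17.1967
EBC = 17.1967·1.97

33.8775 EBC


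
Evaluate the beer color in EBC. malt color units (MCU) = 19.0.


SRM = 1.4922·MCU^0.6859;  EBC = SRM·1.97
SRM = 1.4922·19.0^0.6859 = 11.2441
EBC = 11.2441·1.97

22.1508 EBC


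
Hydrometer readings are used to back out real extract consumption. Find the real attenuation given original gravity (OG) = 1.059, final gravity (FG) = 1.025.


AA = (OG−FG)/(OG−1)·100;  RA = AA·0.8192
AA = (1.059 − 1.025)/(1.059 − 1)·100 = 57.6271
RA = 57.6271·0.8192

47.2081 %


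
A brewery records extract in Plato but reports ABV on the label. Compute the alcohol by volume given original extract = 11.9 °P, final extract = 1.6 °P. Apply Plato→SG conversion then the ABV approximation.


SG = 259/(259 − P);  ABV = (OG − FG)·131.25
OG = 259/(259 − 11.9) = 1.0482
FG = 259/(259 − 1.6) = 1.0062
ABV = (1.0482 − 1.0062)·131.25

5.5050 % ABV


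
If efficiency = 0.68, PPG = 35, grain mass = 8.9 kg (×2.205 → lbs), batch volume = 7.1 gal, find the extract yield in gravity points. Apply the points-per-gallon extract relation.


points = lbs × PPG × eff / vol
lbs = 8.9 × 2.205 = 19.6245
points = 19.6245 × 35 × 0.68 / 7.1

65.7835 points


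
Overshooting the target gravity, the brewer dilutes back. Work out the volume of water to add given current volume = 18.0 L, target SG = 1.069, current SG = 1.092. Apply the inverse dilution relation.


V_water = V·((SG_curr − 1)/(SG_target − 1) − 1)
V_water = 18.0·((1.092 − 1)/(1.069 − 1) − 1)

6.0000 L


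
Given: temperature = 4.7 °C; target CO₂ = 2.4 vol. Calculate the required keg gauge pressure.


psi = vols/(0.01821 + 0.09011·e^(−0.04·T)) − 14.695
psi = 2.4/(0.01821 + 0.09011·e^(−0.04·4.7)) − 14.695

11.1458 psi


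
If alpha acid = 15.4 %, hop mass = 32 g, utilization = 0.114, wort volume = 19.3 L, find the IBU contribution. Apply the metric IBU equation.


IBU = (α/100)·mass·U·1000 / V
IBU = (15.4/100)·32·0.114·1000 / 19.3

29.1084 IBU


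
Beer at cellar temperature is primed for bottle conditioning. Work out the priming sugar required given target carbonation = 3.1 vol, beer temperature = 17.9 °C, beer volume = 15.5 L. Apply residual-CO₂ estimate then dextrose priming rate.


residual = 14.695·(0.01821 + 0.09011·e^(−0.04·T));  sugar = (target − residual)·4.0·V
residual = 14.695·(0.01821 + 0.09011·e^(−0.04·17.9)) = 0.9147
sugar = (3.1 − 0.9147)·4.0·15.5

135.4873 g


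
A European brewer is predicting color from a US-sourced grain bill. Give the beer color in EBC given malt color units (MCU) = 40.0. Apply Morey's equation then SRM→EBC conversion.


SRM = 1.4922·MCU^0.6859;  EBC = SRM·1.97
SRM = 1.4922·40.0^0.6859 = 18.7361
EBC = 18.7361·1.97

36.9102 EBC


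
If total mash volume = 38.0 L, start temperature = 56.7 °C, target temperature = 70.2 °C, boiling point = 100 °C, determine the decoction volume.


V_dec = V_total·(T_target − T_start)/(T_boil − T_start)
V_dec = 38.0·(70.2 − 56.7)/(100 − 56.7)

11.8476 L


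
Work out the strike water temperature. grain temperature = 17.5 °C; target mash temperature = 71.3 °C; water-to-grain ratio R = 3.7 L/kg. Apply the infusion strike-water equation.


T_strike = (0.41/R)·(T_mash − T_grain) + T_mash
T_strike = (0.41/3.7)·(71.3 − 17.5) + 71.3

77.2616 °C


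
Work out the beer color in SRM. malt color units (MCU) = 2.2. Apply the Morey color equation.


SRM = 1.4922 · MCU^0.6859
SRM = 1.4922 · 2.2^0.6859

2.5627 SRM


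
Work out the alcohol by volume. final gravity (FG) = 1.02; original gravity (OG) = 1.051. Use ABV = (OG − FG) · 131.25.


ABV = (1.051 − 1.02) · 131.25

4.0687 % ABV


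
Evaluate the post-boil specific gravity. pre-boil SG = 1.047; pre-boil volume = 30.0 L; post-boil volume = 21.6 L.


SG_post = 1 + (SG_pre − 1)·V_pre/V_post
pts_pre = (1.047 − 1)·1000 = 47.0000
pts_post = 47.0000·30.0/21.6 = 65.2778
SG_post = 1 + 65.2778/1000

1.0653


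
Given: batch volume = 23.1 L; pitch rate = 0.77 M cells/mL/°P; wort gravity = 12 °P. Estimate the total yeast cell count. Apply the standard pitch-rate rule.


cells (billions) = rate · V_L · °P
cells = 0.77 · 23.1 · 12

213.4440 billion cells


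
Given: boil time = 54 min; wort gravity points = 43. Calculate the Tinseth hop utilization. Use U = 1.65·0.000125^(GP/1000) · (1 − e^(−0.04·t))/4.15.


bigness = 1.65·0.000125^(43/1000) = 1.1211
boil_factor = (1 − e^(−0.04·54))/4.15 = 0.2132
U = 1.1211 · 0.2132

0.2390


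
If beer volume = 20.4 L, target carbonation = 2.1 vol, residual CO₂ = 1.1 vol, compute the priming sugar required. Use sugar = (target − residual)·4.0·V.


sugar = (2.1 − 1.1)·4.0·20.4

81.6000 g


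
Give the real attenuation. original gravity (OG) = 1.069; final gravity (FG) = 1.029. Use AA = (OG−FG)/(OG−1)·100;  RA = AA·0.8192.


AA = (1.069 − 1.029)/(1.069 − 1)·100 = 57.9710
RA = 57.9710·0.8192

47.4899 %


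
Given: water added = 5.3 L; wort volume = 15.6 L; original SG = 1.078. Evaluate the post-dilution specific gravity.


SG_new = 1 + (SG_old − 1)·V_old/(V_old + V_water)
pts = (1.078 − 1)·1000·15.6/(15.6 + 5.3) = 58.2201
SG_new = 1 + 58.2201/1000

1.0582


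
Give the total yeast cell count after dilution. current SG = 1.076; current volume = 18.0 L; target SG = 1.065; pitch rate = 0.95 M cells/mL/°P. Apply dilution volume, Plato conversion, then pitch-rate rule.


V_w = V·((SG_c−1)/(SG_t−1)−1);  °P = 259 − 259/SG_t;  cells = rate·(V+V_w)·°P
V_w = 18.0·((1.076−1)/(1.065−1)−1) = 3.0462
V_final = 18.0 + 3.0462 = 21.0462
°P = 259 − 259/1.065 = 15.8075
cells = 0.95·21.0462·15.8075

316.0530 billion cells


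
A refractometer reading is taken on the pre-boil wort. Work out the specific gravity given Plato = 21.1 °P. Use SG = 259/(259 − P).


SG = 259/(259 − 21.1)

1.0887


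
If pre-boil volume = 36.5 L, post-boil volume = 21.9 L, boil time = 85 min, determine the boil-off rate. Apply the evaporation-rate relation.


rate = (V_pre − V_post) / (t_min/60)
rate = (36.5 − 21.9) / (85/60)

10.3059 L/hr


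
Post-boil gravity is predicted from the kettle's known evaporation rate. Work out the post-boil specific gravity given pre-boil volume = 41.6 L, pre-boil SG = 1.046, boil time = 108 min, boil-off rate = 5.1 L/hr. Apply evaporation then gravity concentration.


V_post = V_pre − rate·(t/60);  SG_post = 1 + (SG_pre−1)·V_pre/V_post
V_post = 41.6 − 5.1·(108/60) = 32.4200
SG_post = 1 + (1.046 − 1)·41.6/32.4200

1.0590


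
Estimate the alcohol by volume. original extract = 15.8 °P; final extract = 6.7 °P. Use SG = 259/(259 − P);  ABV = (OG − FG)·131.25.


OG = 259/(259 − 15.8) = 1.0650
FG = 259/(259 − 6.7) = 1.0266
ABV = (1.0650 − 1.0266)·131.25

5.0415 % ABV


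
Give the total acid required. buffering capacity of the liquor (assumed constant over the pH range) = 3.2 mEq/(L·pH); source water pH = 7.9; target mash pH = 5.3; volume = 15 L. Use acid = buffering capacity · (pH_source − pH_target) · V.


acid = 3.2 · (7.9 − 5.3) · 15

124.8000 mEq


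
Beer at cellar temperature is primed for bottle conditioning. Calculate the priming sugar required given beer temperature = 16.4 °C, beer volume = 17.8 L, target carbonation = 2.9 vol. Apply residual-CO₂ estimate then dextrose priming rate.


residual = 14.695·(0.01821 + 0.09011·e^(−0.04·T));  sugar = (target − residual)·4.0·V
residual = 14.695·(0.01821 + 0.09011·e^(−0.04·16.4)) = 0.9547
sugar = (2.9 − 0.9547)·4.0·17.8

138.5028 g


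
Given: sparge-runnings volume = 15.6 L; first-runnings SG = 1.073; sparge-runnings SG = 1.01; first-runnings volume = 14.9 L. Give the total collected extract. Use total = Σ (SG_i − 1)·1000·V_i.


first = (1.073 − 1)·1000·14.9 = 1087.7000
sparge = (1.01 − 1)·1000·15.6 = 156.0000
total = 1087.7000 + 156.0000

1243.7000 gravity·L


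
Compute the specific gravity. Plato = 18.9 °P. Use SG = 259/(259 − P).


SG = 259/(259 − 18.9)

1.0787


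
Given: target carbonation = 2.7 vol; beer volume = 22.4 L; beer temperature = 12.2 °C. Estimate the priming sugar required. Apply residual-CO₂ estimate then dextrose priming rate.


residual = 14.695·(0.01821 + 0.09011·e^(−0.04·T));  sugar = (target − residual)·4.0·V
residual = 14.695·(0.01821 + 0.09011·e^(−0.04·12.2)) = 1.0804
sugar = (2.7 − 1.0804)·4.0·22.4

145.1126 g


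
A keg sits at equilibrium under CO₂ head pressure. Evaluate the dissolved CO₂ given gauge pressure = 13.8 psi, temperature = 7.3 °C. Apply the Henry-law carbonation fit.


vols = (P + 14.695)·(0.01821 + 0.09011·e^(−0.04·T))
vols = (13.8 + 14.695)·(0.01821 + 0.09011·e^(−0.04·7.3))

2.4364 volumes


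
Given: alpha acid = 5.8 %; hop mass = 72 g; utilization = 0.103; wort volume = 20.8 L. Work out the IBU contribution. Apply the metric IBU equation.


IBU = (α/100)·mass·U·1000 / V
IBU = (5.8/100)·72·0.103·1000 / 20.8

20.6792 IBU


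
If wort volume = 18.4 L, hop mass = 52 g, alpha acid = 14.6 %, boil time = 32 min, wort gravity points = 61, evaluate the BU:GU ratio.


U = 1.65·0.000125^(GP/1000)·(1−e^(−0.04t))/4.15;  IBU = (α/100)·m·U·1000/V;  BU:GU = IBU/GP
U = 1.65·0.000125^(61/1000)·(1−e^(−0.04·32))/4.15 = 0.1659
IBU = (14.6/100)·52·0.1659·1000/18.4 = 68.4543
BU:GU = 68.4543/61

1.1222


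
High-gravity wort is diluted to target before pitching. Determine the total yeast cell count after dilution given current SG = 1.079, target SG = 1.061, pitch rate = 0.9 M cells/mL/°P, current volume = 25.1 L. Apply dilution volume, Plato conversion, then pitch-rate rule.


V_w = V·((SG_c−1)/(SG_t−1)−1);  °P = 259 − 259/SG_t;  cells = rate·(V+V_w)·°P
V_w = 25.1·((1.079−1)/(1.061−1)−1) = 7.4066
V_final = 25.1 + 7.4066 = 32.5066
°P = 259 − 259/1.061 = 14.8907
cells = 0.9·32.5066·14.8907

435.6400 billion cells


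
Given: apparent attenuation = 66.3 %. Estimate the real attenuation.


RA = AA · 0.8192
RA = 66.3 · 0.8192

54.3130 %


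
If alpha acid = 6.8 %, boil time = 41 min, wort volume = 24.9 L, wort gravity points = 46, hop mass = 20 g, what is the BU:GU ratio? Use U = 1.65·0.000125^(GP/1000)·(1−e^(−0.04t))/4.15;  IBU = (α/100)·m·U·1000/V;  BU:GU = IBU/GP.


U = 1.65·0.000125^(46/1000)·(1−e^(−0.04·41))/4.15 = 0.2120
IBU = (6.8/100)·20·0.2120·1000/24.9 = 11.5765
BU:GU = 11.5765/46

0.2517


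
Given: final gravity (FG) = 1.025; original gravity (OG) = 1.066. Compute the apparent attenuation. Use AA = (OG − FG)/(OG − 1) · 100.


AA = (1.066 − 1.025)/(1.066 − 1) · 100

62.1212 %


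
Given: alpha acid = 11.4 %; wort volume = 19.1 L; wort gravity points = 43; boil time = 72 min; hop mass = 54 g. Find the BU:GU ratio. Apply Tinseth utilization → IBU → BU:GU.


U = 1.65·0.000125^(GP/1000)·(1−e^(−0.04t))/4.15;  IBU = (α/100)·m·U·1000/V;  BU:GU = IBU/GP
U = 1.65·0.000125^(43/1000)·(1−e^(−0.04·72))/4.15 = 0.2550
IBU = (11.4/100)·54·0.2550·1000/19.1 = 82.1823
BU:GU = 82.1823/43

1.9112


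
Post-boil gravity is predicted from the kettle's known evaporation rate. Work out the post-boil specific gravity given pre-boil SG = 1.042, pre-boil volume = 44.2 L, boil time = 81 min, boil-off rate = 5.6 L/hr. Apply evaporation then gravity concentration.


V_post = V_pre − rate·(t/60);  SG_post = 1 + (SG_pre−1)·V_pre/V_post
V_post = 44.2 − 5.6·(81/60) = 36.6400
SG_post = 1 + (1.042 − 1)·44.2/36.6400

1.0507


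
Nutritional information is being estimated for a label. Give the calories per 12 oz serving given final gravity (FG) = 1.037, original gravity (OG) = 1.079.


ABW = (OG−FG)·131.25·0.79/FG;  °P = 259 − 259/SG (for OG→OE and FG→AE);  RE = 0.1808·OE + 0.8192·AE;  Cal = (6.9·ABW + 4·(RE−0.1))·FG·3.55
ABW = (1.079 − 1.037)·131.25·0.79/1.037 = 4.1995
OE = 259 − 259/1.079 = 18.9629 °P
AE = 259 − 259/1.037 = 9.2411 °P
RE = 0.1808·18.9629 + 0.8192·9.2411 = 10.9988 °P
Cal = (6.9·4.1995 + 4·(10.9988−0.1))·1.037·3.55

267.1617 kcal


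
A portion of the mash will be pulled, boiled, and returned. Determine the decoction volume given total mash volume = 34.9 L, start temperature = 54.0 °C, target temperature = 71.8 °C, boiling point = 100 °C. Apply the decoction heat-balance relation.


V_dec = V_total·(T_target − T_start)/(T_boil − T_start)
V_dec = 34.9·(71.8 − 54.0)/(100 − 54.0)

13.5048 L


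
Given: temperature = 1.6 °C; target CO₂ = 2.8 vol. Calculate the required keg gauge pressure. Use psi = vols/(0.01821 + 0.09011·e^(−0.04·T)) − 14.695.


psi = 2.8/(0.01821 + 0.09011·e^(−0.04·1.6)) − 14.695

12.5600 psi


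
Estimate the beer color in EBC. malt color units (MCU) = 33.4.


SRM = 1.4922·MCU^0.6859;  EBC = SRM·1.97
SRM = 1.4922·33.4^0.6859 = 16.5564
EBC = 16.5564·1.97

32.6160 EBC


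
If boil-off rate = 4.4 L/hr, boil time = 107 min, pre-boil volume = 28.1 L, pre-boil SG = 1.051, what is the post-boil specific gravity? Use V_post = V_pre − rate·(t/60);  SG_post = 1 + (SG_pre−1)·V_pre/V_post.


V_post = 28.1 − 4.4·(107/60) = 20.2533
SG_post = 1 + (1.051 − 1)·28.1/20.2533

1.0708


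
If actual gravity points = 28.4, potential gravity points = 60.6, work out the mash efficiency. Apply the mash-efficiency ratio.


efficiency = actual / potential × 100
efficiency = 28.4 / 60.6 × 100

46.8647 %


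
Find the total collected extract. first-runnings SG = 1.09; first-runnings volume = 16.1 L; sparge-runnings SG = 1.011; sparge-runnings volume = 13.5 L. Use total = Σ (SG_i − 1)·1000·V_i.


first = (1.09 − 1)·1000·16.1 = 1449.0000
sparge = (1.011 − 1)·1000·13.5 = 148.5000
total = 1449.0000 + 148.5000

1597.5000 gravity·L


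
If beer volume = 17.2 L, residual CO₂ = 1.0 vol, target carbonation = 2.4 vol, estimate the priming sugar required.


sugar = (target − residual)·4.0·V
sugar = (2.4 − 1.0)·4.0·17.2

96.3200 g


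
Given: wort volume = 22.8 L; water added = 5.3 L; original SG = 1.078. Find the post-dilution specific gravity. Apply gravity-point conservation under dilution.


SG_new = 1 + (SG_old − 1)·V_old/(V_old + V_water)
pts = (1.078 − 1)·1000·22.8/(22.8 + 5.3) = 63.2883
SG_new = 1 + 63.2883/1000

1.0633


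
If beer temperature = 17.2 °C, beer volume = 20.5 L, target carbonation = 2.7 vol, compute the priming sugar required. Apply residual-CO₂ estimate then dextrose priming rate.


residual = 14.695·(0.01821 + 0.09011·e^(−0.04·T));  sugar = (target − residual)·4.0·V
residual = 14.695·(0.01821 + 0.09011·e^(−0.04·17.2)) = 0.9331
sugar = (2.7 − 0.9331)·4.0·20.5

144.8861 g


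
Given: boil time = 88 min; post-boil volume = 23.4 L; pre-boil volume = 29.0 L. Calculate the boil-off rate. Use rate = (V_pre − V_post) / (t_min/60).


rate = (29.0 − 23.4) / (88/60)

3.8182 L/hr


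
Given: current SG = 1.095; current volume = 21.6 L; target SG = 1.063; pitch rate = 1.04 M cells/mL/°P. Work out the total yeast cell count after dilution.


V_w = V·((SG_c−1)/(SG_t−1)−1);  °P = 259 − 259/SG_t;  cells = rate·(V+V_w)·°P
V_w = 21.6·((1.095−1)/(1.063−1)−1) = 10.9714
V_final = 21.6 + 10.9714 = 32.5714
°P = 259 − 259/1.063 = 15.3500
cells = 1.04·32.5714·15.3500

519.9687 billion cells


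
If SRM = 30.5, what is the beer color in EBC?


EBC = SRM · 1.97
EBC = 30.5 · 1.97

60.0850 EBC


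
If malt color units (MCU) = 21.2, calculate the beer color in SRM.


SRM = 1.4922 · MCU^0.6859
SRM = 1.4922 · 21.2^0.6859

12.1216 SRM


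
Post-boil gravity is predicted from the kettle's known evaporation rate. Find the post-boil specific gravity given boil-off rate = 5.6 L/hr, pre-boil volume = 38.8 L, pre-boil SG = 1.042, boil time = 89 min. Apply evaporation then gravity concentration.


V_post = V_pre − rate·(t/60);  SG_post = 1 + (SG_pre−1)·V_pre/V_post
V_post = 38.8 − 5.6·(89/60) = 30.4933
SG_post = 1 + (1.042 − 1)·38.8/30.4933

1.0534


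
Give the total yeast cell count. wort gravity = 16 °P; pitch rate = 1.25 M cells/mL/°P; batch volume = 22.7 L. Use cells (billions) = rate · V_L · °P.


cells = 1.25 · 22.7 · 16

454.0000 billion cells


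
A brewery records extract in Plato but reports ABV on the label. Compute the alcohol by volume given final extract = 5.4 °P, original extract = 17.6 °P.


SG = 259/(259 − P);  ABV = (OG − FG)·131.25
OG = 259/(259 − 17.6) = 1.0729
FG = 259/(259 − 5.4) = 1.0213
ABV = (1.0729 − 1.0213)·131.25

6.7744 % ABV


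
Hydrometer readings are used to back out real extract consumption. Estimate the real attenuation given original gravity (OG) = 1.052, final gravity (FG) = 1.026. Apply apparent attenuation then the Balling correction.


AA = (OG−FG)/(OG−1)·100;  RA = AA·0.8192
AA = (1.052 − 1.026)/(1.052 − 1)·100 = 50.0000
RA = 50.0000·0.8192

40.9600 %


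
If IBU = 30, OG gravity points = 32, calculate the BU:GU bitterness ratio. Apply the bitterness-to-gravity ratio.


BU:GU = IBU / OG_points
BU:GU = 30 / 32

0.9375


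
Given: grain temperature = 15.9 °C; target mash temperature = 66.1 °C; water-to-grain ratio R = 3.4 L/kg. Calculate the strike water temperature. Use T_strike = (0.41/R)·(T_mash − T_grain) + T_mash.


T_strike = (0.41/3.4)·(66.1 − 15.9) + 66.1

72.1535 °C


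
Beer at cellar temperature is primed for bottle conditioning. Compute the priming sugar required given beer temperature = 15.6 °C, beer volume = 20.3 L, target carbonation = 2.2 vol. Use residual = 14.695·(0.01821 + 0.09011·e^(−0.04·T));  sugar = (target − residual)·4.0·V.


residual = 14.695·(0.01821 + 0.09011·e^(−0.04·15.6)) = 0.9771
sugar = (2.2 − 0.9771)·4.0·20.3

99.3011 g


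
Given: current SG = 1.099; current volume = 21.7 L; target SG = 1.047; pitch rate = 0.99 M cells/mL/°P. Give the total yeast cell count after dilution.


V_w = V·((SG_c−1)/(SG_t−1)−1);  °P = 259 − 259/SG_t;  cells = rate·(V+V_w)·°P
V_w = 21.7·((1.099−1)/(1.047−1)−1) = 24.0085
V_final = 21.7 + 24.0085 = 45.7085
°P = 259 − 259/1.047 = 11.6266
cells = 0.99·45.7085·11.6266

526.1181 billion cells


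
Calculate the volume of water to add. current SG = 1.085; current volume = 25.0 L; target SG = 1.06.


V_water = V·((SG_curr − 1)/(SG_target − 1) − 1)
V_water = 25.0·((1.085 − 1)/(1.06 − 1) − 1)

10.4167 L


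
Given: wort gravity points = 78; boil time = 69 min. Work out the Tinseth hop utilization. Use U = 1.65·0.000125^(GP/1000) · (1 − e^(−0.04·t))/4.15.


bigness = 1.65·0.000125^(78/1000) = 0.8185
boil_factor = (1 − e^(−0.04·69))/4.15 = 0.2257
U = 0.8185 · 0.2257

0.1848


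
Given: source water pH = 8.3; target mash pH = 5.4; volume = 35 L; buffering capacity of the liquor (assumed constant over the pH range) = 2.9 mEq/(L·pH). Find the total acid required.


acid = buffering capacity · (pH_source − pH_target) · V
acid = 2.9 · (8.3 − 5.4) · 35

294.3500 mEq


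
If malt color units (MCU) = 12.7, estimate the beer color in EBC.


SRM = 1.4922·MCU^0.6859;  EBC = SRM·1.97
SRM = 1.4922·12.7^0.6859 = 8.5295
EBC = 8.5295·1.97

16.8032 EBC


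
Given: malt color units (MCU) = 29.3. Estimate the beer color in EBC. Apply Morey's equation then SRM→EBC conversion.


SRM = 1.4922·MCU^0.6859;  EBC = SRM·1.97
SRM = 1.4922·29.3^0.6859 = 15.1339
EBC = 15.1339·1.97

29.8138 EBC


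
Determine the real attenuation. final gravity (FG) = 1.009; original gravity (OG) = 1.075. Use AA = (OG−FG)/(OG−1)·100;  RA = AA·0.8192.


AA = (1.075 − 1.009)/(1.075 − 1)·100 = 88.0000
RA = 88.0000·0.8192

72.0896 %


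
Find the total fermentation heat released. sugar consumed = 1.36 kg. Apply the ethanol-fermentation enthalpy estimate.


Q = m_sugar · 590 kJ/kg
Q = 1.36 · 590

802.4000 kJ


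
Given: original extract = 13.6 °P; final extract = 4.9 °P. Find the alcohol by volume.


SG = 259/(259 − P);  ABV = (OG − FG)·131.25
OG = 259/(259 − 13.6) = 1.0554
FG = 259/(259 − 4.9) = 1.0193
ABV = (1.0554 − 1.0193)·131.25

4.7428 % ABV


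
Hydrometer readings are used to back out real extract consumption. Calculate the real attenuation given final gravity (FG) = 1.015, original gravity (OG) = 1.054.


AA = (OG−FG)/(OG−1)·100;  RA = AA·0.8192
AA = (1.054 − 1.015)/(1.054 − 1)·100 = 72.2222
RA = 72.2222·0.8192

59.1644 %


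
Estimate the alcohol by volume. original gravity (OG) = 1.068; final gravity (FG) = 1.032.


ABV = (OG − FG) · 131.25
ABV = (1.068 − 1.032) · 131.25

4.7250 % ABV


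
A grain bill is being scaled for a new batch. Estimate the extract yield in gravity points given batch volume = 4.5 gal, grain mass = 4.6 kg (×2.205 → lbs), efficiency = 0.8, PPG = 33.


points = lbs × PPG × eff / vol
lbs = 4.6 × 2.205 = 10.1430
points = 10.1430 × 33 × 0.8 / 4.5

59.5056 points


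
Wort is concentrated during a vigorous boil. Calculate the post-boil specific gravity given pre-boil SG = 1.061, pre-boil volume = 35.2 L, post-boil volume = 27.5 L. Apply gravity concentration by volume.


SG_post = 1 + (SG_pre − 1)·V_pre/V_post
pts_pre = (1.061 − 1)·1000 = 61.0000
pts_post = 61.0000·35.2/27.5 = 78.0800
SG_post = 1 + 78.0800/1000

1.0781


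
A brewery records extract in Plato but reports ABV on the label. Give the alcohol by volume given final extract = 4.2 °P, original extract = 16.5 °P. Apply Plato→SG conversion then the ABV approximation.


SG = 259/(259 − P);  ABV = (OG − FG)·131.25
OG = 259/(259 − 16.5) = 1.0680
FG = 259/(259 − 4.2) = 1.0165
ABV = (1.0680 − 1.0165)·131.25

6.7670 % ABV


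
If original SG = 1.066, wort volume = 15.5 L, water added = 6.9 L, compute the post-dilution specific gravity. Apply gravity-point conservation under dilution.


SG_new = 1 + (SG_old − 1)·V_old/(V_old + V_water)
pts = (1.066 − 1)·1000·15.5/(15.5 + 6.9) = 45.6696
SG_new = 1 + 45.6696/1000

1.0457


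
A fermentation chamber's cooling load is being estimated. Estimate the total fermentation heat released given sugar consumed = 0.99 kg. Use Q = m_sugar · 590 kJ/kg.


Q = 0.99 · 590

584.1000 kJ


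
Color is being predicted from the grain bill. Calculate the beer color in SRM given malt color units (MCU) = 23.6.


SRM = 1.4922 · MCU^0.6859
SRM = 1.4922 · 23.6^0.6859

13.0469 SRM


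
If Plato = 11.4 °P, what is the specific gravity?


SG = 259/(259 − P)
SG = 259/(259 − 11.4)

1.0460


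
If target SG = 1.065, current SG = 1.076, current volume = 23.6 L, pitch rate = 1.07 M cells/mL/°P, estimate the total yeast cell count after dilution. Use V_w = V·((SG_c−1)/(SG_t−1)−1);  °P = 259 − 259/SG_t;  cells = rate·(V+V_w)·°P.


V_w = 23.6·((1.076−1)/(1.065−1)−1) = 3.9938
V_final = 23.6 + 3.9938 = 27.5938
°P = 259 − 259/1.065 = 15.8075
cells = 1.07·27.5938·15.8075

466.7234 billion cells


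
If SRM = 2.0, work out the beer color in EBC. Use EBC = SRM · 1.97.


EBC = 2.0 · 1.97

3.9400 EBC


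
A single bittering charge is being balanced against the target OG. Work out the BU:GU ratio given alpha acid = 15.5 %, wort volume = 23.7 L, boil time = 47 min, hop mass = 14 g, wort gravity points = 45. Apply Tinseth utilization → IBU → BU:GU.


U = 1.65·0.000125^(GP/1000)·(1−e^(−0.04t))/4.15;  IBU = (α/100)·m·U·1000/V;  BU:GU = IBU/GP
U = 1.65·0.000125^(45/1000)·(1−e^(−0.04·47))/4.15 = 0.2248
IBU = (15.5/100)·14·0.2248·1000/23.7 = 20.5874
BU:GU = 20.5874/45

0.4575


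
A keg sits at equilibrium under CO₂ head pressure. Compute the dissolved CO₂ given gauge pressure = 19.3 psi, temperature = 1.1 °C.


vols = (P + 14.695)·(0.01821 + 0.09011·e^(−0.04·T))
vols = (19.3 + 14.695)·(0.01821 + 0.09011·e^(−0.04·1.1))

3.5505 volumes


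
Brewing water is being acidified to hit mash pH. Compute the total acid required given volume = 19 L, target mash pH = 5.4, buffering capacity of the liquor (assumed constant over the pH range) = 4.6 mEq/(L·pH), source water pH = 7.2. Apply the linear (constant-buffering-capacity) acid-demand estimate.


acid = buffering capacity · (pH_source − pH_target) · V
acid = 4.6 · (7.2 − 5.4) · 19

157.3200 mEq


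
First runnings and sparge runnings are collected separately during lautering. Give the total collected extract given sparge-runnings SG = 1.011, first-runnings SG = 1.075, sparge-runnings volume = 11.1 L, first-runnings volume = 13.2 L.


total = Σ (SG_i − 1)·1000·V_i
first = (1.075 − 1)·1000·13.2 = 990.0000
sparge = (1.011 − 1)·1000·11.1 = 122.1000
total = 990.0000 + 122.1000

1112.1000 gravity·L


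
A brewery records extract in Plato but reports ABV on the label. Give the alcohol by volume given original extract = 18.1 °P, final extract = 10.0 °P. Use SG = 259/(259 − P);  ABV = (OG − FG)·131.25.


OG = 259/(259 − 18.1) = 1.0751
FG = 259/(259 − 10.0) = 1.0402
ABV = (1.0751 − 1.0402)·131.25

4.5904 % ABV


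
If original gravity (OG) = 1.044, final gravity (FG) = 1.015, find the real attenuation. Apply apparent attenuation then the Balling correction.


AA = (OG−FG)/(OG−1)·100;  RA = AA·0.8192
AA = (1.044 − 1.015)/(1.044 − 1)·100 = 65.9091
RA = 65.9091·0.8192

53.9927 %


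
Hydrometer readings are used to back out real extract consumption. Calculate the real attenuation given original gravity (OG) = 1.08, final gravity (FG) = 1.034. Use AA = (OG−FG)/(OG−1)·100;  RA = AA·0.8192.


AA = (1.08 − 1.034)/(1.08 − 1)·100 = 57.5000
RA = 57.5000·0.8192

47.1040 %


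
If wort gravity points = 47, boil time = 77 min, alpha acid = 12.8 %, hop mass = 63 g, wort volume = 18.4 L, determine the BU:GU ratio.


U = 1.65·0.000125^(GP/1000)·(1−e^(−0.04t))/4.15;  IBU = (α/100)·m·U·1000/V;  BU:GU = IBU/GP
U = 1.65·0.000125^(47/1000)·(1−e^(−0.04·77))/4.15 = 0.2486
IBU = (12.8/100)·63·0.2486·1000/18.4 = 108.9658
BU:GU = 108.9658/47

2.3184


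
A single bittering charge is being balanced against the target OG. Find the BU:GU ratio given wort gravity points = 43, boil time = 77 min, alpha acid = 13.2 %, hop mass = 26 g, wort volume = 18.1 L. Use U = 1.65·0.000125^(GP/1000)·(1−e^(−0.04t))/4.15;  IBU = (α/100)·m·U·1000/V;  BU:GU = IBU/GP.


U = 1.65·0.000125^(43/1000)·(1−e^(−0.04·77))/4.15 = 0.2577
IBU = (13.2/100)·26·0.2577·1000/18.1 = 48.8696
BU:GU = 48.8696/43

1.1365


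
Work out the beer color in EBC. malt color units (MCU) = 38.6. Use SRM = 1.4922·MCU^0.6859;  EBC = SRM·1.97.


SRM = 1.4922·38.6^0.6859 = 18.2838
EBC = 18.2838·1.97

36.0192 EBC


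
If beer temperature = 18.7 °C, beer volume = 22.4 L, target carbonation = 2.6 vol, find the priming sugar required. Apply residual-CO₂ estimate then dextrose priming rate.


residual = 14.695·(0.01821 + 0.09011·e^(−0.04·T));  sugar = (target − residual)·4.0·V
residual = 14.695·(0.01821 + 0.09011·e^(−0.04·18.7)) = 0.8943
sugar = (2.6 − 0.8943)·4.0·22.4

152.8271 g


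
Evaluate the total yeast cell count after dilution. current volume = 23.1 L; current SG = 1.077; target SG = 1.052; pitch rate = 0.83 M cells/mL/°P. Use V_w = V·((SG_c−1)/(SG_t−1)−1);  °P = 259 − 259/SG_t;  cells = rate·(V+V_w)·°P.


V_w = 23.1·((1.077−1)/(1.052−1)−1) = 11.1058
V_final = 23.1 + 11.1058 = 34.2058
°P = 259 − 259/1.052 = 12.8023
cells = 0.83·34.2058·12.8023

363.4669 billion cells


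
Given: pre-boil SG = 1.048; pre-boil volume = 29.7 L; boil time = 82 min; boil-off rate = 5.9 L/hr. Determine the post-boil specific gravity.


V_post = V_pre − rate·(t/60);  SG_post = 1 + (SG_pre−1)·V_pre/V_post
V_post = 29.7 − 5.9·(82/60) = 21.6367
SG_post = 1 + (1.048 − 1)·29.7/21.6367

1.0659


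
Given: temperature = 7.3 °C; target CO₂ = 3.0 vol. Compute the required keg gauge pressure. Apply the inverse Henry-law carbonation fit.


psi = vols/(0.01821 + 0.09011·e^(−0.04·T)) − 14.695
psi = 3.0/(0.01821 + 0.09011·e^(−0.04·7.3)) − 14.695

20.3922 psi


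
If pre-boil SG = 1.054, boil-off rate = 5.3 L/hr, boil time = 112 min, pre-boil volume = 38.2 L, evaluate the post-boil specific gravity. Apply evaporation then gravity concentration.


V_post = V_pre − rate·(t/60);  SG_post = 1 + (SG_pre−1)·V_pre/V_post
V_post = 38.2 − 5.3·(112/60) = 28.3067
SG_post = 1 + (1.054 − 1)·38.2/28.3067

1.0729


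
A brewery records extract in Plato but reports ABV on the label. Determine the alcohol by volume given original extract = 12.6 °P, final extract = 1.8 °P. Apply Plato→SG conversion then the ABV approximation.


SG = 259/(259 − P);  ABV = (OG − FG)·131.25
OG = 259/(259 − 12.6) = 1.0511
FG = 259/(259 − 1.8) = 1.0070
ABV = (1.0511 − 1.0070)·131.25

5.7931 % ABV
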